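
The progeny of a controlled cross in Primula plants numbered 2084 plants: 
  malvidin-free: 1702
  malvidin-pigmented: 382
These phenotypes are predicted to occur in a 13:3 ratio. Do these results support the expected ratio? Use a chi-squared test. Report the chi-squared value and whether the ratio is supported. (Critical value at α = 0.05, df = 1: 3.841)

0.241; consistent

Total ratio parts = 16. Expected numbers out of 2084:
  malvidin-free: 2084 × 13/16 = 1693.25
  malvidin-pigmented: 2084 × 3/16 = 390.75
χ² = Σ (O − E)² / E
  malvidin-free: (1702 − 1693.25)² / 1693.25 = 0.0452
  malvidin-pigmented: (382 − 390.75)² / 390.75 = 0.1959
χ² = 0.0452 + 0.1959 = 0.2411 ≈ 0.241
Degrees of freedom = 2 − 1 = 1; critical value at α = 0.05 is 3.841.
Since 0.241 < 3.841, we fail to reject the null hypothesis — the data are consistent with the 13:3 ratio.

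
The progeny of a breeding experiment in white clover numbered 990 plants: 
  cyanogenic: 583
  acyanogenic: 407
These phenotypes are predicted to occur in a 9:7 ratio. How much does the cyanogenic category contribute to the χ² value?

Under the 9:7 hypothesis (Σ ratio = 16, N = 990):
  cyanogenic: 990 × 9/16 = 556.875
  acyanogenic: 990 × 7/16 = 433.125
Contribution of cyanogenic: (583 − 556.875)² / 556.875 = 1.2256

1.226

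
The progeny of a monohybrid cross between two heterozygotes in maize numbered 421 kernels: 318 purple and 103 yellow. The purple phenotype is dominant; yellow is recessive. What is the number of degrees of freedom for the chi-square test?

1

For a monohybrid cross between heterozygotes with complete dominance, the expected phenotypic ratio is 3:1.
A goodness-of-fit test with 2 phenotype classes has df = 2 − 1 = 1.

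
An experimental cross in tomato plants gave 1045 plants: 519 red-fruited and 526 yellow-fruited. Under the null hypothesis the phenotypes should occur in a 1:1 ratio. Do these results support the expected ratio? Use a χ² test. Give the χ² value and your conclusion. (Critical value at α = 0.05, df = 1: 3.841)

Under the 1:1 hypothesis (Σ ratio = 2, N = 1045):
  red-fruited: 1045 × 1/2 = 522.5
  yellow-fruited: 1045 × 1/2 = 522.5
χ² = Σ (O − E)² / E
  red-fruited: (519 − 522.5)² / 522.5 = 0.0234
  yellow-fruited: (526 − 522.5)² / 522.5 = 0.0234
χ² = 0.0234 + 0.0234 = 0.0468 ≈ 0.047
Degrees of freedom = 2 − 1 = 1; critical value at α = 0.05 is 3.841.
Since 0.047 < 3.841, we fail to reject the null hypothesis — the data are consistent with the 1:1 ratio.

0.047; consistent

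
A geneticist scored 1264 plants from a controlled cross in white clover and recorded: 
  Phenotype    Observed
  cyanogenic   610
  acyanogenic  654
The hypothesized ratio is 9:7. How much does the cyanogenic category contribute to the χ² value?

14.347

Total ratio parts = 16. Expected numbers out of 1264:
  cyanogenic: 1264 × 9/16 = 711
  acyanogenic: 1264 × 7/16 = 553
Contribution of cyanogenic: (610 − 711)² / 711 = 14.3474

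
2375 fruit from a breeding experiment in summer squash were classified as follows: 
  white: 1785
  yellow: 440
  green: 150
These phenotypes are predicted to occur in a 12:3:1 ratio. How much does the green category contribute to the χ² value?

0.016

Under the 12:3:1 hypothesis (Σ ratio = 16, N = 2375):
  white: 2375 × 12/16 = 1781.25
  yellow: 2375 × 3/16 = 445.3125
  green: 2375 × 1/16 = 148.4375
Contribution of green: (150 − 148.4375)² / 148.4375 = 0.0164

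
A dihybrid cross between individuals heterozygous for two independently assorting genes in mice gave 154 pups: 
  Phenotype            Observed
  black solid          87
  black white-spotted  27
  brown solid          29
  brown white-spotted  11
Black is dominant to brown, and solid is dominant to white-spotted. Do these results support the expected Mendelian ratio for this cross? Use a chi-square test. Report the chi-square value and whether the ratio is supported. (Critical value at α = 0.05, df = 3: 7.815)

0.320; consistent

A dihybrid F₂ with independent assortment and complete dominance at both loci gives a 9:3:3:1 phenotypic ratio.
Total ratio parts = 16. Expected numbers out of 154:
  black solid: 154 × 9/16 = 86.625
  black white-spotted: 154 × 3/16 = 28.875
  brown solid: 154 × 3/16 = 28.875
  brown white-spotted: 154 × 1/16 = 9.625
χ² = Σ (O − E)² / E
  black solid: (87 − 86.625)² / 86.625 = 0.0016
  black white-spotted: (27 − 28.875)² / 28.875 = 0.1218
  brown solid: (29 − 28.875)² / 28.875 = 0.0005
  brown white-spotted: (11 − 9.625)² / 9.625 = 0.1964
χ² = 0.0016 + 0.1218 + 0.0005 + 0.1964 = 0.3203 ≈ 0.320
Degrees of freedom = 4 − 1 = 3; critical value at α = 0.05 is 7.815.
Since 0.320 < 7.815, we fail to reject the null hypothesis — the data are consistent with the 9:3:3:1 ratio.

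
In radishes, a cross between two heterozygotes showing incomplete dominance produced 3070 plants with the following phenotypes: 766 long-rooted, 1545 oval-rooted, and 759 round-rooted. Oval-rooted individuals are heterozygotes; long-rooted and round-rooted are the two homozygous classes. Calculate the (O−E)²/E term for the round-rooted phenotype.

0.094

With incomplete dominance, a heterozygote × heterozygote cross gives a 1:2:1 phenotypic ratio.
Under the 1:2:1 hypothesis (Σ ratio = 4, N = 3070):
  long-rooted: 3070 × 1/4 = 767.5
  oval-rooted: 3070 × 2/4 = 1535
  round-rooted: 3070 × 1/4 = 767.5
Contribution of round-rooted: (759 − 767.5)² / 767.5 = 0.0941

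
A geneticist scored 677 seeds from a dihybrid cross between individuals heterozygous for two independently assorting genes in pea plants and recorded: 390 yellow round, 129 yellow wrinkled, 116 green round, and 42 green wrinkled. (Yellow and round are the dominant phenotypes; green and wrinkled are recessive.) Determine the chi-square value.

1.200

A dihybrid F₂ with independent assortment and complete dominance at both loci gives a 9:3:3:1 phenotypic ratio.
Total ratio parts = 16. Expected numbers out of 677:
  yellow round: 677 × 9/16 = 380.8125
  yellow wrinkled: 677 × 3/16 = 126.9375
  green round: 677 × 3/16 = 126.9375
  green wrinkled: 677 × 1/16 = 42.3125
χ² = Σ (O − E)² / E
  yellow round: (390 − 380.8125)² / 380.8125 = 0.2217
  yellow wrinkled: (129 − 126.9375)² / 126.9375 = 0.0335
  green round: (116 − 126.9375)² / 126.9375 = 0.9424
  green wrinkled: (42 − 42.3125)² / 42.3125 = 0.0023
χ² = 0.2217 + 0.0335 + 0.9424 + 0.0023 = 1.1999 ≈ 1.200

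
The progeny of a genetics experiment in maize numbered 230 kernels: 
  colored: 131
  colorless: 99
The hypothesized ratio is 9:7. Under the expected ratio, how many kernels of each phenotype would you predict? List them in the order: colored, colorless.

Total ratio parts = 16. Expected numbers out of 230:
  colored: 230 × 9/16 = 129.375
  colorless: 230 × 7/16 = 100.625

129.375, 100.625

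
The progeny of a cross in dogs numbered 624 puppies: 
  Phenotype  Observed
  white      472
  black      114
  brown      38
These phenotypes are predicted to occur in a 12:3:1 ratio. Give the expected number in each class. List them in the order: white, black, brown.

Under the 12:3:1 hypothesis (Σ ratio = 16, N = 624):
  white: 624 × 12/16 = 468
  black: 624 × 3/16 = 117
  brown: 624 × 1/16 = 39

468, 117, 39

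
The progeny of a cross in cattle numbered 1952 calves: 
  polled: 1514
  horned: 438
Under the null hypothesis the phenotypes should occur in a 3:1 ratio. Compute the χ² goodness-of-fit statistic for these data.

Total ratio parts = 4. Expected numbers out of 1952:
  polled: 1952 × 3/4 = 1464
  horned: 1952 × 1/4 = 488
χ² = Σ (O − E)² / E
  polled: (1514 − 1464)² / 1464 = 1.7077
  horned: (438 − 488)² / 488 = 5.1230
χ² = 1.7077 + 5.1230 = 6.8307 ≈ 6.831

6.831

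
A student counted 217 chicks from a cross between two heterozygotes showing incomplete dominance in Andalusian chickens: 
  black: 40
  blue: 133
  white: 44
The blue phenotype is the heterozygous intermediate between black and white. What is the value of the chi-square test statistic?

11.212

With incomplete dominance, a heterozygote × heterozygote cross gives a 1:2:1 phenotypic ratio.
The 1:2:1 ratio has 4 parts, so with N = 217 the expected counts are:
  black: 217 × 1/4 = 54.25
  blue: 217 × 2/4 = 108.5
  white: 217 × 1/4 = 54.25
χ² = Σ (O − E)² / E
  black: (40 − 54.25)² / 54.25 = 3.7431
  blue: (133 − 108.5)² / 108.5 = 5.5323
  white: (44 − 54.25)² / 54.25 = 1.9366
χ² = 3.7431 + 5.5323 + 1.9366 = 11.212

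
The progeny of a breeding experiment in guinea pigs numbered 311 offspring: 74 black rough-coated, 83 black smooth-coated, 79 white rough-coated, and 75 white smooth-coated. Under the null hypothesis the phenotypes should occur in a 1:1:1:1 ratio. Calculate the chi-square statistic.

Total ratio parts = 4. Expected numbers out of 311:
  black rough-coated: 311 × 1/4 = 77.75
  black smooth-coated: 311 × 1/4 = 77.75
  white rough-coated: 311 × 1/4 = 77.75
  white smooth-coated: 311 × 1/4 = 77.75
χ² = Σ (O − E)² / E
  black rough-coated: (74 − 77.75)² / 77.75 = 0.1809
  black smooth-coated: (83 − 77.75)² / 77.75 = 0.3545
  white rough-coated: (79 − 77.75)² / 77.75 = 0.0201
  white smooth-coated: (75 − 77.75)² / 77.75 = 0.0973
χ² = 0.1809 + 0.3545 + 0.0201 + 0.0973 = 0.6528 ≈ 0.653

0.653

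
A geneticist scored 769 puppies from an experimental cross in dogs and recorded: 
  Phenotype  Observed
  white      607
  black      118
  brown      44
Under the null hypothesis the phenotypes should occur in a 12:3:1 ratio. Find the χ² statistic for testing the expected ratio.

Expected counts for N = 769 under a 12:3:1 ratio (total parts = 16):
  white: 769 × 12/16 = 576.75
  black: 769 × 3/16 = 144.1875
  brown: 769 × 1/16 = 48.0625
χ² = Σ (O − E)² / E
  white: (607 − 576.75)² / 576.75 = 1.5866
  black: (118 − 144.1875)² / 144.1875 = 4.7562
  brown: (44 − 48.0625)² / 48.0625 = 0.3434
χ² = 1.5866 + 4.7562 + 0.3434 = 6.6862 ≈ 6.686

6.686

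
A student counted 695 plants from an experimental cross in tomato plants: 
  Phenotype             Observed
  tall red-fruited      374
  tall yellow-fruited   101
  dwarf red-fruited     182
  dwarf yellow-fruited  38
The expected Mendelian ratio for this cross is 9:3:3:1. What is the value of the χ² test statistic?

28.510

Under the 9:3:3:1 hypothesis (Σ ratio = 16, N = 695):
  tall red-fruited: 695 × 9/16 = 390.9375
  tall yellow-fruited: 695 × 3/16 = 130.3125
  dwarf red-fruited: 695 × 3/16 = 130.3125
  dwarf yellow-fruited: 695 × 1/16 = 43.4375
χ² = Σ (O − E)² / E
  tall red-fruited: (374 − 390.9375)² / 390.9375 = 0.7338
  tall yellow-fruited: (101 − 130.3125)² / 130.3125 = 6.5936
  dwarf red-fruited: (182 − 130.3125)² / 130.3125 = 20.5015
  dwarf yellow-fruited: (38 − 43.4375)² / 43.4375 = 0.6807
χ² = 0.7338 + 6.5936 + 20.5015 + 0.6807 = 28.5096 ≈ 28.510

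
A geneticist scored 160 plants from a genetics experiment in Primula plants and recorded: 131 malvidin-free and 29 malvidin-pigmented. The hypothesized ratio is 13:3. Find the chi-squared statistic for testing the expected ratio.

0.041

Expected counts for N = 160 under a 13:3 ratio (total parts = 16):
  malvidin-free: 160 × 13/16 = 130
  malvidin-pigmented: 160 × 3/16 = 30
χ² = Σ (O − E)² / E
  malvidin-free: (131 − 130)² / 130 = 0.0077
  malvidin-pigmented: (29 − 30)² / 30 = 0.0333
χ² = 0.0077 + 0.0333 = 0.041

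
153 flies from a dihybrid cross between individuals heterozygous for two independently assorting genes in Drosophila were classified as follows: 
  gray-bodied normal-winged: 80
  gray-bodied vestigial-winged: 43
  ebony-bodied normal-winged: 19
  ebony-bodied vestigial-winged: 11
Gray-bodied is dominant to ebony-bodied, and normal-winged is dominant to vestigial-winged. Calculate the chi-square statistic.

11.055

A dihybrid F₂ with independent assortment and complete dominance at both loci gives a 9:3:3:1 phenotypic ratio.
Under the 9:3:3:1 hypothesis (Σ ratio = 16, N = 153):
  gray-bodied normal-winged: 153 × 9/16 = 86.0625
  gray-bodied vestigial-winged: 153 × 3/16 = 28.6875
  ebony-bodied normal-winged: 153 × 3/16 = 28.6875
  ebony-bodied vestigial-winged: 153 × 1/16 = 9.5625
χ² = Σ (O − E)² / E
  gray-bodied normal-winged: (80 − 86.0625)² / 86.0625 = 0.4271
  gray-bodied vestigial-winged: (43 − 28.6875)² / 28.6875 = 7.1407
  ebony-bodied normal-winged: (19 − 28.6875)² / 28.6875 = 3.2714
  ebony-bodied vestigial-winged: (11 − 9.5625)² / 9.5625 = 0.2161
χ² = 0.4271 + 7.1407 + 3.2714 + 0.2161 = 11.0553 ≈ 11.055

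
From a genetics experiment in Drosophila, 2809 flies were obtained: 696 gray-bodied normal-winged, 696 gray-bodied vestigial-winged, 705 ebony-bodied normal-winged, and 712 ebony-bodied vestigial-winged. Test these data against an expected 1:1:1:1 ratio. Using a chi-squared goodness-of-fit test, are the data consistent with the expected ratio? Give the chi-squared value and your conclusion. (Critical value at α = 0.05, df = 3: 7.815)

0.257; consistent

Under the 1:1:1:1 hypothesis (Σ ratio = 4, N = 2809):
  gray-bodied normal-winged: 2809 × 1/4 = 702.25
  gray-bodied vestigial-winged: 2809 × 1/4 = 702.25
  ebony-bodied normal-winged: 2809 × 1/4 = 702.25
  ebony-bodied vestigial-winged: 2809 × 1/4 = 702.25
χ² = Σ (O − E)² / E
  gray-bodied normal-winged: (696 − 702.25)² / 702.25 = 0.0556
  gray-bodied vestigial-winged: (696 − 702.25)² / 702.25 = 0.0556
  ebony-bodied normal-winged: (705 − 702.25)² / 702.25 = 0.0108
  ebony-bodied vestigial-winged: (712 − 702.25)² / 702.25 = 0.1354
χ² = 0.0556 + 0.0556 + 0.0108 + 0.1354 = 0.2574 ≈ 0.257
Degrees of freedom = 4 − 1 = 3; critical value at α = 0.05 is 7.815.
Since 0.257 < 7.815, we fail to reject the null hypothesis — the data are consistent with the 1:1:1:1 ratio.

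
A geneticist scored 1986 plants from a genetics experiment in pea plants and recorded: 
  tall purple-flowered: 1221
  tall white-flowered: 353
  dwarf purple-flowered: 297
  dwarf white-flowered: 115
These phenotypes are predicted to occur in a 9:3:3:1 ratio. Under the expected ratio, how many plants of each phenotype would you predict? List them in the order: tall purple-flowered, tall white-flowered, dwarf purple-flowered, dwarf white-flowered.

Total ratio parts = 16. Expected numbers out of 1986:
  tall purple-flowered: 1986 × 9/16 = 1117.125
  tall white-flowered: 1986 × 3/16 = 372.375
  dwarf purple-flowered: 1986 × 3/16 = 372.375
  dwarf white-flowered: 1986 × 1/16 = 124.125

1117.125, 372.375, 372.375, 124.125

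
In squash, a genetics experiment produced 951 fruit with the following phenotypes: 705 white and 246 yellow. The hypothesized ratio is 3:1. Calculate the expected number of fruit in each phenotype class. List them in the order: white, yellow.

713.25, 237.75

Under the 3:1 hypothesis (Σ ratio = 4, N = 951):
  white: 951 × 3/4 = 713.25
  yellow: 951 × 1/4 = 237.75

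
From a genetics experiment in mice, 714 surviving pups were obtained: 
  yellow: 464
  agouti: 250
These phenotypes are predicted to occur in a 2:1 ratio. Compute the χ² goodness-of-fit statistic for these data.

0.908

The 2:1 ratio has 3 parts, so with N = 714 the expected counts are:
  yellow: 714 × 2/3 = 476
  agouti: 714 × 1/3 = 238
χ² = Σ (O − E)² / E
  yellow: (464 − 476)² / 476 = 0.3025
  agouti: (250 − 238)² / 238 = 0.6050
χ² = 0.3025 + 0.6050 = 0.9075 ≈ 0.908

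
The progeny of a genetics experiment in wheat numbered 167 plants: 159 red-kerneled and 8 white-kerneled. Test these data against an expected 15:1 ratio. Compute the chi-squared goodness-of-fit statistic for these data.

The 15:1 ratio has 16 parts, so with N = 167 the expected counts are:
  red-kerneled: 167 × 15/16 = 156.5625
  white-kerneled: 167 × 1/16 = 10.4375
χ² = Σ (O − E)² / E
  red-kerneled: (159 − 156.5625)² / 156.5625 = 0.0379
  white-kerneled: (8 − 10.4375)² / 10.4375 = 0.5692
χ² = 0.0379 + 0.5692 = 0.6071 ≈ 0.607

0.607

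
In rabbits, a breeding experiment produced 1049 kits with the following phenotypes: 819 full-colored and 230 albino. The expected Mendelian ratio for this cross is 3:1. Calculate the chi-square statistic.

Total ratio parts = 4. Expected numbers out of 1049:
  full-colored: 1049 × 3/4 = 786.75
  albino: 1049 × 1/4 = 262.25
χ² = Σ (O − E)² / E
  full-colored: (819 − 786.75)² / 786.75 = 1.3220
  albino: (230 − 262.25)² / 262.25 = 3.9659
χ² = 1.3220 + 3.9659 = 5.2879 ≈ 5.288

5.288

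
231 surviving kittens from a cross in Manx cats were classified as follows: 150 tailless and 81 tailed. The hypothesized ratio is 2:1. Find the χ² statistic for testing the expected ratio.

0.312

Under the 2:1 hypothesis (Σ ratio = 3, N = 231):
  tailless: 231 × 2/3 = 154
  tailed: 231 × 1/3 = 77
χ² = Σ (O − E)² / E
  tailless: (150 − 154)² / 154 = 0.1039
  tailed: (81 − 77)² / 77 = 0.2078
χ² = 0.1039 + 0.2078 = 0.3117 ≈ 0.312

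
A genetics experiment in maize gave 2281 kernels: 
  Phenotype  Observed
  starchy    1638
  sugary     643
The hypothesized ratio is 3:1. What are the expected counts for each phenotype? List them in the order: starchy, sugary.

Expected counts for N = 2281 under a 3:1 ratio (total parts = 4):
  starchy: 2281 × 3/4 = 1710.75
  sugary: 2281 × 1/4 = 570.25

1710.75, 570.25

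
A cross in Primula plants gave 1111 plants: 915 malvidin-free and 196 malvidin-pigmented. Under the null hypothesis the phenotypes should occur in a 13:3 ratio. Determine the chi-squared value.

0.896

Expected counts for N = 1111 under a 13:3 ratio (total parts = 16):
  malvidin-free: 1111 × 13/16 = 902.6875
  malvidin-pigmented: 1111 × 3/16 = 208.3125
χ² = Σ (O − E)² / E
  malvidin-free: (915 − 902.6875)² / 902.6875 = 0.1679
  malvidin-pigmented: (196 − 208.3125)² / 208.3125 = 0.7277
χ² = 0.1679 + 0.7277 = 0.8956 ≈ 0.896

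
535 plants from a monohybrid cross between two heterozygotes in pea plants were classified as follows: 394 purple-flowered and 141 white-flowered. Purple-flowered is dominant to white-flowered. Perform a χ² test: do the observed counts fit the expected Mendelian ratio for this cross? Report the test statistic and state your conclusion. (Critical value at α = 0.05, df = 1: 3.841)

For a monohybrid cross between heterozygotes with complete dominance, the expected phenotypic ratio is 3:1.
Total ratio parts = 4. Expected numbers out of 535:
  purple-flowered: 535 × 3/4 = 401.25
  white-flowered: 535 × 1/4 = 133.75
χ² = Σ (O − E)² / E
  purple-flowered: (394 − 401.25)² / 401.25 = 0.1310
  white-flowered: (141 − 133.75)² / 133.75 = 0.3930
χ² = 0.1310 + 0.3930 = 0.524
Degrees of freedom = 2 − 1 = 1; critical value at α = 0.05 is 3.841.
Since 0.524 < 3.841, we fail to reject the null hypothesis — the data are consistent with the 3:1 ratio.

0.524; consistent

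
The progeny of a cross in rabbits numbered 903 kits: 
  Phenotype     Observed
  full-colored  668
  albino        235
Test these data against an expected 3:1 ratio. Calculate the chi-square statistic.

Expected counts for N = 903 under a 3:1 ratio (total parts = 4):
  full-colored: 903 × 3/4 = 677.25
  albino: 903 × 1/4 = 225.75
χ² = Σ (O − E)² / E
  full-colored: (668 − 677.25)² / 677.25 = 0.1263
  albino: (235 − 225.75)² / 225.75 = 0.3790
χ² = 0.1263 + 0.3790 = 0.5053 ≈ 0.505

0.505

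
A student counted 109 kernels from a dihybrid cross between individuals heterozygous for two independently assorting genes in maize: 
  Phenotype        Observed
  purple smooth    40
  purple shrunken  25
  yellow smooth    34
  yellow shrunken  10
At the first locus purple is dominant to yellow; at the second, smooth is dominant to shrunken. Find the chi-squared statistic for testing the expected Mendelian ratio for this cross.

18.918

A dihybrid F₂ with independent assortment and complete dominance at both loci gives a 9:3:3:1 phenotypic ratio.
The 9:3:3:1 ratio has 16 parts, so with N = 109 the expected counts are:
  purple smooth: 109 × 9/16 = 61.3125
  purple shrunken: 109 × 3/16 = 20.4375
  yellow smooth: 109 × 3/16 = 20.4375
  yellow shrunken: 109 × 1/16 = 6.8125
χ² = Σ (O − E)² / E
  purple smooth: (40 − 61.3125)² / 61.3125 = 7.4083
  purple shrunken: (25 − 20.4375)² / 20.4375 = 1.0185
  yellow smooth: (34 − 20.4375)² / 20.4375 = 9.0002
  yellow shrunken: (10 − 6.8125)² / 6.8125 = 1.4914
χ² = 7.4083 + 1.0185 + 9.0002 + 1.4914 = 18.9184 ≈ 18.918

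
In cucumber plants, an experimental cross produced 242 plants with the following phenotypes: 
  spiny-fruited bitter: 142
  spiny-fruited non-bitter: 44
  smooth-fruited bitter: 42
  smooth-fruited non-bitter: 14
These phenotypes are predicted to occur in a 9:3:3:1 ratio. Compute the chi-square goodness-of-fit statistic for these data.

The 9:3:3:1 ratio has 16 parts, so with N = 242 the expected counts are:
  spiny-fruited bitter: 242 × 9/16 = 136.125
  spiny-fruited non-bitter: 242 × 3/16 = 45.375
  smooth-fruited bitter: 242 × 3/16 = 45.375
  smooth-fruited non-bitter: 242 × 1/16 = 15.125
χ² = Σ (O − E)² / E
  spiny-fruited bitter: (142 − 136.125)² / 136.125 = 0.2536
  spiny-fruited non-bitter: (44 − 45.375)² / 45.375 = 0.0417
  smooth-fruited bitter: (42 − 45.375)² / 45.375 = 0.2510
  smooth-fruited non-bitter: (14 − 15.125)² / 15.125 = 0.0837
χ² = 0.2536 + 0.0417 + 0.2510 + 0.0837 = 0.630

0.630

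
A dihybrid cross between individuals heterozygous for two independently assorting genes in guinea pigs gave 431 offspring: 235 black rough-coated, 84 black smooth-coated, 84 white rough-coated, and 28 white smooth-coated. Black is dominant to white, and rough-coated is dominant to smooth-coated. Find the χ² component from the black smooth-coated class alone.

0.126

A dihybrid F₂ with independent assortment and complete dominance at both loci gives a 9:3:3:1 phenotypic ratio.
Total ratio parts = 16. Expected numbers out of 431:
  black rough-coated: 431 × 9/16 = 242.4375
  black smooth-coated: 431 × 3/16 = 80.8125
  white rough-coated: 431 × 3/16 = 80.8125
  white smooth-coated: 431 × 1/16 = 26.9375
Contribution of black smooth-coated: (84 − 80.8125)² / 80.8125 = 0.1257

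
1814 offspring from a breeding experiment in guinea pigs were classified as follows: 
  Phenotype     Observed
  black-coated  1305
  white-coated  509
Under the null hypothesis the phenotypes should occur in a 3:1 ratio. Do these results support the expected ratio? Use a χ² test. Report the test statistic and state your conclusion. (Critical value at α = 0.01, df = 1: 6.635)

Under the 3:1 hypothesis (Σ ratio = 4, N = 1814):
  black-coated: 1814 × 3/4 = 1360.5
  white-coated: 1814 × 1/4 = 453.5
χ² = Σ (O − E)² / E
  black-coated: (1305 − 1360.5)² / 1360.5 = 2.2641
  white-coated: (509 − 453.5)² / 453.5 = 6.7922
χ² = 2.2641 + 6.7922 = 9.0563 ≈ 9.056
Degrees of freedom = 2 − 1 = 1; critical value at α = 0.01 is 6.635.
Since 9.056 > 6.635, we reject the null hypothesis — the data do not fit the 3:1 ratio.

9.056; not consistent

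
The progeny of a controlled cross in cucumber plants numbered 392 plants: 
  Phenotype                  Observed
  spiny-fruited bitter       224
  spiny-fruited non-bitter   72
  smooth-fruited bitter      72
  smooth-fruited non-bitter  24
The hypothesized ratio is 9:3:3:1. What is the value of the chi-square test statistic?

The 9:3:3:1 ratio has 16 parts, so with N = 392 the expected counts are:
  spiny-fruited bitter: 392 × 9/16 = 220.5
  spiny-fruited non-bitter: 392 × 3/16 = 73.5
  smooth-fruited bitter: 392 × 3/16 = 73.5
  smooth-fruited non-bitter: 392 × 1/16 = 24.5
χ² = Σ (O − E)² / E
  spiny-fruited bitter: (224 − 220.5)² / 220.5 = 0.0556
  spiny-fruited non-bitter: (72 − 73.5)² / 73.5 = 0.0306
  smooth-fruited bitter: (72 − 73.5)² / 73.5 = 0.0306
  smooth-fruited non-bitter: (24 − 24.5)² / 24.5 = 0.0102
χ² = 0.0556 + 0.0306 + 0.0306 + 0.0102 = 0.127

0.127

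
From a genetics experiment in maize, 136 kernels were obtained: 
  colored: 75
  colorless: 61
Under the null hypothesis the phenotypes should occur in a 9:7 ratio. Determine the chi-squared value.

Total ratio parts = 16. Expected numbers out of 136:
  colored: 136 × 9/16 = 76.5
  colorless: 136 × 7/16 = 59.5
χ² = Σ (O − E)² / E
  colored: (75 − 76.5)² / 76.5 = 0.0294
  colorless: (61 − 59.5)² / 59.5 = 0.0378
χ² = 0.0294 + 0.0378 = 0.0672 ≈ 0.067

0.067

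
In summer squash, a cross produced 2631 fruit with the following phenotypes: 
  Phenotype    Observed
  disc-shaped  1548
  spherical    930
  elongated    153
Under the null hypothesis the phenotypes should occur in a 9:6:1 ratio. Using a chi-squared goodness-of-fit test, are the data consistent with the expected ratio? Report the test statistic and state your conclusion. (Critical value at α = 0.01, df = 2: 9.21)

7.176; consistent

Expected counts for N = 2631 under a 9:6:1 ratio (total parts = 16):
  disc-shaped: 2631 × 9/16 = 1479.9375
  spherical: 2631 × 6/16 = 986.625
  elongated: 2631 × 1/16 = 164.4375
χ² = Σ (O − E)² / E
  disc-shaped: (1548 − 1479.9375)² / 1479.9375 = 3.1302
  spherical: (930 − 986.625)² / 986.625 = 3.2499
  elongated: (153 − 164.4375)² / 164.4375 = 0.7955
χ² = 3.1302 + 3.2499 + 0.7955 = 7.1756 ≈ 7.176
Degrees of freedom = 3 − 1 = 2; critical value at α = 0.01 is 9.21.
Since 7.176 < 9.21, we fail to reject the null hypothesis — the data are consistent with the 9:6:1 ratio.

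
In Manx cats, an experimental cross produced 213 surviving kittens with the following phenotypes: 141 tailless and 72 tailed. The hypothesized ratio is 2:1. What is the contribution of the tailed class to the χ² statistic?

0.014

Total ratio parts = 3. Expected numbers out of 213:
  tailless: 213 × 2/3 = 142
  tailed: 213 × 1/3 = 71
Contribution of tailed: (72 − 71)² / 71 = 0.0141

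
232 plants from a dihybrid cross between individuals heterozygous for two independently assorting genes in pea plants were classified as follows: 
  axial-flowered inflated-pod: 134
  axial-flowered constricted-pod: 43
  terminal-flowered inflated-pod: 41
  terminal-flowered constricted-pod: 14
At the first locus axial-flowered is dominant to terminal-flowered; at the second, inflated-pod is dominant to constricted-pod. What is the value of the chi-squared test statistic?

0.261

A dihybrid F₂ with independent assortment and complete dominance at both loci gives a 9:3:3:1 phenotypic ratio.
Expected counts for N = 232 under a 9:3:3:1 ratio (total parts = 16):
  axial-flowered inflated-pod: 232 × 9/16 = 130.5
  axial-flowered constricted-pod: 232 × 3/16 = 43.5
  terminal-flowered inflated-pod: 232 × 3/16 = 43.5
  terminal-flowered constricted-pod: 232 × 1/16 = 14.5
χ² = Σ (O − E)² / E
  axial-flowered inflated-pod: (134 − 130.5)² / 130.5 = 0.0939
  axial-flowered constricted-pod: (43 − 43.5)² / 43.5 = 0.0057
  terminal-flowered inflated-pod: (41 − 43.5)² / 43.5 = 0.1437
  terminal-flowered constricted-pod: (14 − 14.5)² / 14.5 = 0.0172
χ² = 0.0939 + 0.0057 + 0.1437 + 0.0172 = 0.2605 ≈ 0.261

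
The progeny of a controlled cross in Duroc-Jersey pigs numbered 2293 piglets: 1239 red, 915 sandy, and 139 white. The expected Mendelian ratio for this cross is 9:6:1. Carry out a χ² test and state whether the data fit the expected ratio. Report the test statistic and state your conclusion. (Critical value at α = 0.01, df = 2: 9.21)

5.666; consistent

Under the 9:6:1 hypothesis (Σ ratio = 16, N = 2293):
  red: 2293 × 9/16 = 1289.8125
  sandy: 2293 × 6/16 = 859.875
  white: 2293 × 1/16 = 143.3125
χ² = Σ (O − E)² / E
  red: (1239 − 1289.8125)² / 1289.8125 = 2.0018
  sandy: (915 − 859.875)² / 859.875 = 3.5340
  white: (139 − 143.3125)² / 143.3125 = 0.1298
χ² = 2.0018 + 3.5340 + 0.1298 = 5.6656 ≈ 5.666
Degrees of freedom = 3 − 1 = 2; critical value at α = 0.01 is 9.21.
Since 5.666 < 9.21, we fail to reject the null hypothesis — the data are consistent with the 9:6:1 ratio.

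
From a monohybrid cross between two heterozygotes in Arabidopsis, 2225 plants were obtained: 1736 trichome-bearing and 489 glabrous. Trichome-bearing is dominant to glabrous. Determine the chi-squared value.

10.841

For a monohybrid cross between heterozygotes with complete dominance, the expected phenotypic ratio is 3:1.
Total ratio parts = 4. Expected numbers out of 2225:
  trichome-bearing: 2225 × 3/4 = 1668.75
  glabrous: 2225 × 1/4 = 556.25
χ² = Σ (O − E)² / E
  trichome-bearing: (1736 − 1668.75)² / 1668.75 = 2.7101
  glabrous: (489 − 556.25)² / 556.25 = 8.1304
χ² = 2.7101 + 8.1304 = 10.8405 ≈ 10.841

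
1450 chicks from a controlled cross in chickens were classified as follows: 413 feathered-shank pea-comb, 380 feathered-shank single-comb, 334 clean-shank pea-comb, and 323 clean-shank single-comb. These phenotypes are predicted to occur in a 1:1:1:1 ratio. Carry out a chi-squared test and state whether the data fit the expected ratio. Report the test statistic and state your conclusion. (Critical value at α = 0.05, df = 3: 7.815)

14.425; not consistent

Expected counts for N = 1450 under a 1:1:1:1 ratio (total parts = 4):
  feathered-shank pea-comb: 1450 × 1/4 = 362.5
  feathered-shank single-comb: 1450 × 1/4 = 362.5
  clean-shank pea-comb: 1450 × 1/4 = 362.5
  clean-shank single-comb: 1450 × 1/4 = 362.5
χ² = Σ (O − E)² / E
  feathered-shank pea-comb: (413 − 362.5)² / 362.5 = 7.0352
  feathered-shank single-comb: (380 − 362.5)² / 362.5 = 0.8448
  clean-shank pea-comb: (334 − 362.5)² / 362.5 = 2.2407
  clean-shank single-comb: (323 − 362.5)² / 362.5 = 4.3041
χ² = 7.0352 + 0.8448 + 2.2407 + 4.3041 = 14.4248 ≈ 14.425
Degrees of freedom = 4 − 1 = 3; critical value at α = 0.05 is 7.815.
Since 14.425 > 7.815, we reject the null hypothesis — the data do not fit the 1:1:1:1 ratio.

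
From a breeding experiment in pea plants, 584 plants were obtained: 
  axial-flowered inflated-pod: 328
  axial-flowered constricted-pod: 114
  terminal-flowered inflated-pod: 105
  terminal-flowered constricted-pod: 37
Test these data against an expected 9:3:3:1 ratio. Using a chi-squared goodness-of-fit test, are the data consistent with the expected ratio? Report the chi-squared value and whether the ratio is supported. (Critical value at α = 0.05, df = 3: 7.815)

Expected counts for N = 584 under a 9:3:3:1 ratio (total parts = 16):
  axial-flowered inflated-pod: 584 × 9/16 = 328.5
  axial-flowered constricted-pod: 584 × 3/16 = 109.5
  terminal-flowered inflated-pod: 584 × 3/16 = 109.5
  terminal-flowered constricted-pod: 584 × 1/16 = 36.5
χ² = Σ (O − E)² / E
  axial-flowered inflated-pod: (328 − 328.5)² / 328.5 = 0.0008
  axial-flowered constricted-pod: (114 − 109.5)² / 109.5 = 0.1849
  terminal-flowered inflated-pod: (105 − 109.5)² / 109.5 = 0.1849
  terminal-flowered constricted-pod: (37 − 36.5)² / 36.5 = 0.0068
χ² = 0.0008 + 0.1849 + 0.1849 + 0.0068 = 0.3774 ≈ 0.377
Degrees of freedom = 4 − 1 = 3; critical value at α = 0.05 is 7.815.
Since 0.377 < 7.815, we fail to reject the null hypothesis — the data are consistent with the 9:3:3:1 ratio.

0.377; consistent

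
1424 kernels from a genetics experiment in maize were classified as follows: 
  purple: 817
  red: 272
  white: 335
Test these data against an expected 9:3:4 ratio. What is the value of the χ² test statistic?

1.652

The 9:3:4 ratio has 16 parts, so with N = 1424 the expected counts are:
  purple: 1424 × 9/16 = 801
  red: 1424 × 3/16 = 267
  white: 1424 × 4/16 = 356
χ² = Σ (O − E)² / E
  purple: (817 − 801)² / 801 = 0.3196
  red: (272 − 267)² / 267 = 0.0936
  white: (335 − 356)² / 356 = 1.2388
χ² = 0.3196 + 0.0936 + 1.2388 = 1.652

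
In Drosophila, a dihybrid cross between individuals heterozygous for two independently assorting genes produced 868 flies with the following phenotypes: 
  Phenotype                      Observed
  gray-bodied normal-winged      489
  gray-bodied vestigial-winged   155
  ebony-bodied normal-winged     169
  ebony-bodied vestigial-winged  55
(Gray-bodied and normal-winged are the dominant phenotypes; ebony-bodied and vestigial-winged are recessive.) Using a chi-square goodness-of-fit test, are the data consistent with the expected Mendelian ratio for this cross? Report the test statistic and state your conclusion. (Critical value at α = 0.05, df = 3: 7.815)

A dihybrid F₂ with independent assortment and complete dominance at both loci gives a 9:3:3:1 phenotypic ratio.
Under the 9:3:3:1 hypothesis (Σ ratio = 16, N = 868):
  gray-bodied normal-winged: 868 × 9/16 = 488.25
  gray-bodied vestigial-winged: 868 × 3/16 = 162.75
  ebony-bodied normal-winged: 868 × 3/16 = 162.75
  ebony-bodied vestigial-winged: 868 × 1/16 = 54.25
χ² = Σ (O − E)² / E
  gray-bodied normal-winged: (489 − 488.25)² / 488.25 = 0.0012
  gray-bodied vestigial-winged: (155 − 162.75)² / 162.75 = 0.3690
  ebony-bodied normal-winged: (169 − 162.75)² / 162.75 = 0.2400
  ebony-bodied vestigial-winged: (55 − 54.25)² / 54.25 = 0.0104
χ² = 0.0012 + 0.3690 + 0.2400 + 0.0104 = 0.6206 ≈ 0.621
Degrees of freedom = 4 − 1 = 3; critical value at α = 0.05 is 7.815.
Since 0.621 < 7.815, we fail to reject the null hypothesis — the data are consistent with the 9:3:3:1 ratio.

0.621; consistent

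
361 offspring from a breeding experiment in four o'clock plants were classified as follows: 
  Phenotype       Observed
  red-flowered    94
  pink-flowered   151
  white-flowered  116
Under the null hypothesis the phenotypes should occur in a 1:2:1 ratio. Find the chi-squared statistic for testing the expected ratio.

12.324

The 1:2:1 ratio has 4 parts, so with N = 361 the expected counts are:
  red-flowered: 361 × 1/4 = 90.25
  pink-flowered: 361 × 2/4 = 180.5
  white-flowered: 361 × 1/4 = 90.25
χ² = Σ (O − E)² / E
  red-flowered: (94 − 90.25)² / 90.25 = 0.1558
  pink-flowered: (151 − 180.5)² / 180.5 = 4.8213
  white-flowered: (116 − 90.25)² / 90.25 = 7.3470
χ² = 0.1558 + 4.8213 + 7.3470 = 12.3241 ≈ 12.324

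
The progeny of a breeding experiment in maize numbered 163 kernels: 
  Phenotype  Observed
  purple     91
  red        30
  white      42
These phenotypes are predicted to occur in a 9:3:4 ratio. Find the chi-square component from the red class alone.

The 9:3:4 ratio has 16 parts, so with N = 163 the expected counts are:
  purple: 163 × 9/16 = 91.6875
  red: 163 × 3/16 = 30.5625
  white: 163 × 4/16 = 40.75
Contribution of red: (30 − 30.5625)² / 30.5625 = 0.0104

0.010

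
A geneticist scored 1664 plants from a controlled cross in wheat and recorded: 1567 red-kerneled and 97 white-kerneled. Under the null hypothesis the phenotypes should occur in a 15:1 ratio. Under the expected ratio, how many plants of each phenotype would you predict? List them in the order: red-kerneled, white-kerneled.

1560, 104

Under the 15:1 hypothesis (Σ ratio = 16, N = 1664):
  red-kerneled: 1664 × 15/16 = 1560
  white-kerneled: 1664 × 1/16 = 104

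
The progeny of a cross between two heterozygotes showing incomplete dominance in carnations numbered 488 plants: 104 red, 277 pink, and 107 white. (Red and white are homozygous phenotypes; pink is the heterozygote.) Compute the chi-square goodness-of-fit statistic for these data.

8.963

With incomplete dominance, a heterozygote × heterozygote cross gives a 1:2:1 phenotypic ratio.
Under the 1:2:1 hypothesis (Σ ratio = 4, N = 488):
  red: 488 × 1/4 = 122
  pink: 488 × 2/4 = 244
  white: 488 × 1/4 = 122
χ² = Σ (O − E)² / E
  red: (104 − 122)² / 122 = 2.6557
  pink: (277 − 244)² / 244 = 4.4631
  white: (107 − 122)² / 122 = 1.8443
χ² = 2.6557 + 4.4631 + 1.8443 = 8.9631 ≈ 8.963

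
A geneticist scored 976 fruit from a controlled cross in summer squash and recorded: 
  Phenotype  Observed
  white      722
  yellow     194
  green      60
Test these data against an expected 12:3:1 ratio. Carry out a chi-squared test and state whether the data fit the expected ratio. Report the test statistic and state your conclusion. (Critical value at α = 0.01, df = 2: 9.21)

The 12:3:1 ratio has 16 parts, so with N = 976 the expected counts are:
  white: 976 × 12/16 = 732
  yellow: 976 × 3/16 = 183
  green: 976 × 1/16 = 61
χ² = Σ (O − E)² / E
  white: (722 − 732)² / 732 = 0.1366
  yellow: (194 − 183)² / 183 = 0.6612
  green: (60 − 61)² / 61 = 0.0164
χ² = 0.1366 + 0.6612 + 0.0164 = 0.8142 ≈ 0.814
Degrees of freedom = 3 − 1 = 2; critical value at α = 0.01 is 9.21.
Since 0.814 < 9.21, we fail to reject the null hypothesis — the data are consistent with the 12:3:1 ratio.

0.814; consistent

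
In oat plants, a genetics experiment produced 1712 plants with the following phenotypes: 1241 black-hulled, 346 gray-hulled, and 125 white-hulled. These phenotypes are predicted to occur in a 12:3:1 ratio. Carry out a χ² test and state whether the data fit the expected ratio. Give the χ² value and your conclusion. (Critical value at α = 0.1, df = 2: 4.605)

6.415; not consistent

Under the 12:3:1 hypothesis (Σ ratio = 16, N = 1712):
  black-hulled: 1712 × 12/16 = 1284
  gray-hulled: 1712 × 3/16 = 321
  white-hulled: 1712 × 1/16 = 107
χ² = Σ (O − E)² / E
  black-hulled: (1241 − 1284)² / 1284 = 1.4400
  gray-hulled: (346 − 321)² / 321 = 1.9470
  white-hulled: (125 − 107)² / 107 = 3.0280
χ² = 1.4400 + 1.9470 + 3.0280 = 6.415
Degrees of freedom = 3 − 1 = 2; critical value at α = 0.1 is 4.605.
Since 6.415 > 4.605, we reject the null hypothesis — the data do not fit the 12:3:1 ratio.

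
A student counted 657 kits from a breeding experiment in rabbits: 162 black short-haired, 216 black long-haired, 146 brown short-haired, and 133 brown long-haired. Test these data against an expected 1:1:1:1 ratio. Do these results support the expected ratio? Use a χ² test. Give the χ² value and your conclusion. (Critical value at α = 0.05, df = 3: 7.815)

24.309; not consistent

Under the 1:1:1:1 hypothesis (Σ ratio = 4, N = 657):
  black short-haired: 657 × 1/4 = 164.25
  black long-haired: 657 × 1/4 = 164.25
  brown short-haired: 657 × 1/4 = 164.25
  brown long-haired: 657 × 1/4 = 164.25
χ² = Σ (O − E)² / E
  black short-haired: (162 − 164.25)² / 164.25 = 0.0308
  black long-haired: (216 − 164.25)² / 164.25 = 16.3048
  brown short-haired: (146 − 164.25)² / 164.25 = 2.0278
  brown long-haired: (133 − 164.25)² / 164.25 = 5.9456
χ² = 0.0308 + 16.3048 + 2.0278 + 5.9456 = 24.309
Degrees of freedom = 4 − 1 = 3; critical value at α = 0.05 is 7.815.
Since 24.309 > 7.815, we reject the null hypothesis — the data do not fit the 1:1:1:1 ratio.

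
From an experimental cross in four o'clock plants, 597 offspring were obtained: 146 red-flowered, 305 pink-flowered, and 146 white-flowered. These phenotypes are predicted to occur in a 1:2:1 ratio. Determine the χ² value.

Under the 1:2:1 hypothesis (Σ ratio = 4, N = 597):
  red-flowered: 597 × 1/4 = 149.25
  pink-flowered: 597 × 2/4 = 298.5
  white-flowered: 597 × 1/4 = 149.25
χ² = Σ (O − E)² / E
  red-flowered: (146 − 149.25)² / 149.25 = 0.0708
  pink-flowered: (305 − 298.5)² / 298.5 = 0.1415
  white-flowered: (146 − 149.25)² / 149.25 = 0.0708
χ² = 0.0708 + 0.1415 + 0.0708 = 0.2831 ≈ 0.283

0.283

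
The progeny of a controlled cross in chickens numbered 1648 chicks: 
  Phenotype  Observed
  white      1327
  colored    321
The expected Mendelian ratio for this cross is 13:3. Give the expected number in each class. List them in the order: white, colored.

1339, 309

Expected counts for N = 1648 under a 13:3 ratio (total parts = 16):
  white: 1648 × 13/16 = 1339
  colored: 1648 × 3/16 = 309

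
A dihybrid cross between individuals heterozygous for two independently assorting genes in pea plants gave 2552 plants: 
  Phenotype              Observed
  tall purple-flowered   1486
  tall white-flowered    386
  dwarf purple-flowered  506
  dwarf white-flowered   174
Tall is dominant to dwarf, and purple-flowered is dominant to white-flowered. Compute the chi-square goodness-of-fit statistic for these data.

22.557

A dihybrid F₂ with independent assortment and complete dominance at both loci gives a 9:3:3:1 phenotypic ratio.
Expected counts for N = 2552 under a 9:3:3:1 ratio (total parts = 16):
  tall purple-flowered: 2552 × 9/16 = 1435.5
  tall white-flowered: 2552 × 3/16 = 478.5
  dwarf purple-flowered: 2552 × 3/16 = 478.5
  dwarf white-flowered: 2552 × 1/16 = 159.5
χ² = Σ (O − E)² / E
  tall purple-flowered: (1486 − 1435.5)² / 1435.5 = 1.7766
  tall white-flowered: (386 − 478.5)² / 478.5 = 17.8814
  dwarf purple-flowered: (506 − 478.5)² / 478.5 = 1.5805
  dwarf white-flowered: (174 − 159.5)² / 159.5 = 1.3182
χ² = 1.7766 + 17.8814 + 1.5805 + 1.3182 = 22.5567 ≈ 22.557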